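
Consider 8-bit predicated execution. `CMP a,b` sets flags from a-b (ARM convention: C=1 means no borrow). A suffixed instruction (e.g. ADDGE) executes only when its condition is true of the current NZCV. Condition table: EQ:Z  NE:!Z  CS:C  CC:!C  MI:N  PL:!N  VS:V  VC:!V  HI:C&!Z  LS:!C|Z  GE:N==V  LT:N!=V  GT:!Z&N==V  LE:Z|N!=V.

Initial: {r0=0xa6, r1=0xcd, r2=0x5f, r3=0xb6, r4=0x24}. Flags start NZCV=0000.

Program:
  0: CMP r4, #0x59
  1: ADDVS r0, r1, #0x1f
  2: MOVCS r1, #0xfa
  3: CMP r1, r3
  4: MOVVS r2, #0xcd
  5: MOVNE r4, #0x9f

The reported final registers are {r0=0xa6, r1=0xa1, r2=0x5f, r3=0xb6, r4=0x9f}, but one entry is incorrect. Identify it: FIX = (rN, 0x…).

[0] flags=1000 → (cmp)
[1] flags=1000 VS?F → skip
[2] flags=1000 CS?F → skip
[3] flags=0010 → (cmp)
[4] flags=0010 VS?F → skip
[5] flags=0010 NE?T → r4=0x9f

FIX = (r1, 0xcd)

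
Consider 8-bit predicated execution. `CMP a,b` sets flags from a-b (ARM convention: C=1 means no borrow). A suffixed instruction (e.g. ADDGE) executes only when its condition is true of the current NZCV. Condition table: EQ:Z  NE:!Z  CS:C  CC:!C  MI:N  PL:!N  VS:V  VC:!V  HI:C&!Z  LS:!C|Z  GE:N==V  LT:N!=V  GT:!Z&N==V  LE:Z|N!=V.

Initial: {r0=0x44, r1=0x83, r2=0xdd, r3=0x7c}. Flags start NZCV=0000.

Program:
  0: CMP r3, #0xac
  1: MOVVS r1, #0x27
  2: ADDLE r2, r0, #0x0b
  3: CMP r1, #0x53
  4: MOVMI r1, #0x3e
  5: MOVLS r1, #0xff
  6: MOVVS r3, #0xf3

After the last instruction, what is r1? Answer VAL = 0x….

VAL = 0xff

0: ✓ CMP  NZCV=1001
1: ✓ MOVVS  r1←0x27
2: · ADDLE
3: ✓ CMP  NZCV=1000
4: ✓ MOVMI  r1←0x3e
5: ✓ MOVLS  r1←0xff
6: · MOVVS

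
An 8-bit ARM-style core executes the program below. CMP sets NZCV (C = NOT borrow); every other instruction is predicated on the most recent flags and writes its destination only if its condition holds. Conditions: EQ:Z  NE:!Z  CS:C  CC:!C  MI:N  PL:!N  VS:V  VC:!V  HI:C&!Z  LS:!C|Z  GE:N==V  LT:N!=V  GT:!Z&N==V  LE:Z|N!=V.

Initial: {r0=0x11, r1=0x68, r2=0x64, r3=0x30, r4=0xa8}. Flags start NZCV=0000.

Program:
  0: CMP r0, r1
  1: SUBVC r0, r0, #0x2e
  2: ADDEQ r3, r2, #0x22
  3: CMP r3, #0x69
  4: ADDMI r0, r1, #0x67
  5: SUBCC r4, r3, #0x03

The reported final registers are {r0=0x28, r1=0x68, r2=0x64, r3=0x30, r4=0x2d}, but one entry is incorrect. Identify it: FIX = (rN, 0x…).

FIX = (r0, 0xcf)

0: ✓ CMP  NZCV=1000
1: ✓ SUBVC  r0←0xe3
2: · ADDEQ
3: ✓ CMP  NZCV=1000
4: ✓ ADDMI  r0←0xcf
5: ✓ SUBCC  r4←0x2d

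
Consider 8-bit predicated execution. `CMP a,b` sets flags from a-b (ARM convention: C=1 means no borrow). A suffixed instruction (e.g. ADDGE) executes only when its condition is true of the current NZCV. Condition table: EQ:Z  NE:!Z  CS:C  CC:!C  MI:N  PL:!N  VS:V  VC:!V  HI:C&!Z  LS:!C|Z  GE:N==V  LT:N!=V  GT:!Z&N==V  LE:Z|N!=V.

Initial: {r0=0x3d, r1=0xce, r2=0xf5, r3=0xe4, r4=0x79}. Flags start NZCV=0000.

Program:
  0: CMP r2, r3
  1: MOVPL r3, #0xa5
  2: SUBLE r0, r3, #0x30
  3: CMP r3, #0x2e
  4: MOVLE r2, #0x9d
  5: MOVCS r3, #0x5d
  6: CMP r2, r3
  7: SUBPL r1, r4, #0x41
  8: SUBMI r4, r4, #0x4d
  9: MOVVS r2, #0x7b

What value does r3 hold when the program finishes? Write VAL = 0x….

0: ✓ CMP  NZCV=0010
1: ✓ MOVPL  r3←0xa5
2: · SUBLE
3: ✓ CMP  NZCV=0011
4: ✓ MOVLE  r2←0x9d
5: ✓ MOVCS  r3←0x5d
6: ✓ CMP  NZCV=0011
7: ✓ SUBPL  r1←0x38
8: · SUBMI
9: ✓ MOVVS  r2←0x7b

VAL = 0x5d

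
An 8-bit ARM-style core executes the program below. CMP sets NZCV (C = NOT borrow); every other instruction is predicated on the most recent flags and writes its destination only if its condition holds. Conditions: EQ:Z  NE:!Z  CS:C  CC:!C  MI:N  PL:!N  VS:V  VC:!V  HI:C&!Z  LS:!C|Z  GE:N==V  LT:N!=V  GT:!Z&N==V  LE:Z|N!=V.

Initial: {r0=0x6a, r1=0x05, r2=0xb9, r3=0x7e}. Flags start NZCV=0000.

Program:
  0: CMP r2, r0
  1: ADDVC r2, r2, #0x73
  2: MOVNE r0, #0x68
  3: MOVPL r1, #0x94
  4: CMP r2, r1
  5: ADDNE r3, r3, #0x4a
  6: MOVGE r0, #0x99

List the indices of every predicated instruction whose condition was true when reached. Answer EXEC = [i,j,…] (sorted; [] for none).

EXEC = [2,3,5,6]

[0] flags=0011 → (cmp)
[1] flags=0011 VC?F → skip
[2] flags=0011 NE?T → r0=0x68
[3] flags=0011 PL?T → r1=0x94
[4] flags=0010 → (cmp)
[5] flags=0010 NE?T → r3=0xc8
[6] flags=0010 GE?T → r0=0x99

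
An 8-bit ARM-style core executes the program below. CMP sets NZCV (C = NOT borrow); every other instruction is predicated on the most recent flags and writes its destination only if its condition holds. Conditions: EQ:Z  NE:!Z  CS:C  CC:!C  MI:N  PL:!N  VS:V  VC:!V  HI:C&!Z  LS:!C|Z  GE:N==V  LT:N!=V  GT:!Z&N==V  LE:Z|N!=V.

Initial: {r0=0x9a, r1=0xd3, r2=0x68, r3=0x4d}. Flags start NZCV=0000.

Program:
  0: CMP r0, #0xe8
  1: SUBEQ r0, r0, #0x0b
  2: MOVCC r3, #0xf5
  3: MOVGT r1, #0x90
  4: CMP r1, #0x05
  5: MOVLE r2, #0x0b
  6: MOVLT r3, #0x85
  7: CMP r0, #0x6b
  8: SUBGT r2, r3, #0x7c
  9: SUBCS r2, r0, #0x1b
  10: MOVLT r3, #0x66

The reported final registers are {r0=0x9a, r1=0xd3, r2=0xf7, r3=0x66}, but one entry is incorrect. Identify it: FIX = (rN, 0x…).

FIX = (r2, 0x7f)

[0] flags=1000 → (cmp)
[1] flags=1000 EQ?F → skip
[2] flags=1000 CC?T → r3=0xf5
[3] flags=1000 GT?F → skip
[4] flags=1010 → (cmp)
[5] flags=1010 LE?T → r2=0x0b
[6] flags=1010 LT?T → r3=0x85
[7] flags=0011 → (cmp)
[8] flags=0011 GT?F → skip
[9] flags=0011 CS?T → r2=0x7f
[10] flags=0011 LT?T → r3=0x66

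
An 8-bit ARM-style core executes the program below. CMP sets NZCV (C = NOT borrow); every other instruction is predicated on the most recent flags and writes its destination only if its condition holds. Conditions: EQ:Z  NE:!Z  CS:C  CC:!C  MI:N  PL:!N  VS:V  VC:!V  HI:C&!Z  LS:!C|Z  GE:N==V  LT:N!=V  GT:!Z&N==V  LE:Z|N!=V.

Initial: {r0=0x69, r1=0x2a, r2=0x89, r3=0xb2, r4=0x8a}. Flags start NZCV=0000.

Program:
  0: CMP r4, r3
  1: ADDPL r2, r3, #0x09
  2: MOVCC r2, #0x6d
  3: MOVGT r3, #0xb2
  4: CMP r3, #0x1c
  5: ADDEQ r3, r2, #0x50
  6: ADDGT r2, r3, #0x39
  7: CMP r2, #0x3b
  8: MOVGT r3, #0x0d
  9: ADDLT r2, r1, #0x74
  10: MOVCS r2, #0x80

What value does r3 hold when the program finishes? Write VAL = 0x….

VAL = 0x0d

0: ✓ CMP  NZCV=1000
1: · ADDPL
2: ✓ MOVCC  r2←0x6d
3: · MOVGT
4: ✓ CMP  NZCV=1010
5: · ADDEQ
6: · ADDGT
7: ✓ CMP  NZCV=0010
8: ✓ MOVGT  r3←0x0d
9: · ADDLT
10: ✓ MOVCS  r2←0x80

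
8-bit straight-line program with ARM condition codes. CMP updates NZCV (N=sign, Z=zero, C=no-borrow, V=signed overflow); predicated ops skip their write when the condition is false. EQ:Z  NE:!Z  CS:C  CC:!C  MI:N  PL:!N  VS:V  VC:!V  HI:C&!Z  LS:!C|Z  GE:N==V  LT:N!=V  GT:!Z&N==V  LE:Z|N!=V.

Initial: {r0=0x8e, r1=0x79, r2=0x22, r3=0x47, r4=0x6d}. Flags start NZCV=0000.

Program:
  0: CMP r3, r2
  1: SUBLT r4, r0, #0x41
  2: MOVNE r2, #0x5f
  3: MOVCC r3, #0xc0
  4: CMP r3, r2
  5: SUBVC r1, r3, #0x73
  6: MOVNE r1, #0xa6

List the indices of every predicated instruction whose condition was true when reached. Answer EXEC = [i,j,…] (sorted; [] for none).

EXEC = [2,5,6]

[0] flags=0010 → (cmp)
[1] flags=0010 LT?F → skip
[2] flags=0010 NE?T → r2=0x5f
[3] flags=0010 CC?F → skip
[4] flags=1000 → (cmp)
[5] flags=1000 VC?T → r1=0xd4
[6] flags=1000 NE?T → r1=0xa6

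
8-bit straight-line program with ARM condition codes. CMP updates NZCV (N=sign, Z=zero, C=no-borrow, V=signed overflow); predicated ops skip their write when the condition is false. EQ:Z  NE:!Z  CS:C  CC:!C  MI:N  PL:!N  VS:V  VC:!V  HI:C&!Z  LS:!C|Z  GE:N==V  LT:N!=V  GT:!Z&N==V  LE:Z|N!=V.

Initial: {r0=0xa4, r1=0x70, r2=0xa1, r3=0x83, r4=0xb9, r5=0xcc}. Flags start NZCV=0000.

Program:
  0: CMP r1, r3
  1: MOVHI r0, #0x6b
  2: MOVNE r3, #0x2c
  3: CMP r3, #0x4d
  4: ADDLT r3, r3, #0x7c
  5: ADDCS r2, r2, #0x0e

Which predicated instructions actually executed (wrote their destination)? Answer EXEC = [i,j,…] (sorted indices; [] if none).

0: ✓ CMP  NZCV=1001
1: · MOVHI
2: ✓ MOVNE  r3←0x2c
3: ✓ CMP  NZCV=1000
4: ✓ ADDLT  r3←0xa8
5: · ADDCS

EXEC = [2,4]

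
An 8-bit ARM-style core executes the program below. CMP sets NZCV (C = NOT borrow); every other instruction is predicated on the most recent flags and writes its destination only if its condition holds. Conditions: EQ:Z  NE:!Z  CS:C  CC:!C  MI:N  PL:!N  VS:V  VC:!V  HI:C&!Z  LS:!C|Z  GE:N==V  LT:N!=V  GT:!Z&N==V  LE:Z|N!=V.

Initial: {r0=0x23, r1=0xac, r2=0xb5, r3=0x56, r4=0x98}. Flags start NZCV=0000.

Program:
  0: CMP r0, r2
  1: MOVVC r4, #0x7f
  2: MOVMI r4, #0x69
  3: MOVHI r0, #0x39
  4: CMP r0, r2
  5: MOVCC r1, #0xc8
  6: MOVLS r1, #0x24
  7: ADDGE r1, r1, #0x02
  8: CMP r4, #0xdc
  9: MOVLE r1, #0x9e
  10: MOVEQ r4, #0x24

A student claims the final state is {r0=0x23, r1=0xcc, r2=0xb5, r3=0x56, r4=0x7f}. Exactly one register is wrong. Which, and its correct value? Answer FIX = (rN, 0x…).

[0] flags=0000 → (cmp)
[1] flags=0000 VC?T → r4=0x7f
[2] flags=0000 MI?F → skip
[3] flags=0000 HI?F → skip
[4] flags=0000 → (cmp)
[5] flags=0000 CC?T → r1=0xc8
[6] flags=0000 LS?T → r1=0x24
[7] flags=0000 GE?T → r1=0x26
[8] flags=1001 → (cmp)
[9] flags=1001 LE?F → skip
[10] flags=1001 EQ?F → skip

FIX = (r1, 0x26)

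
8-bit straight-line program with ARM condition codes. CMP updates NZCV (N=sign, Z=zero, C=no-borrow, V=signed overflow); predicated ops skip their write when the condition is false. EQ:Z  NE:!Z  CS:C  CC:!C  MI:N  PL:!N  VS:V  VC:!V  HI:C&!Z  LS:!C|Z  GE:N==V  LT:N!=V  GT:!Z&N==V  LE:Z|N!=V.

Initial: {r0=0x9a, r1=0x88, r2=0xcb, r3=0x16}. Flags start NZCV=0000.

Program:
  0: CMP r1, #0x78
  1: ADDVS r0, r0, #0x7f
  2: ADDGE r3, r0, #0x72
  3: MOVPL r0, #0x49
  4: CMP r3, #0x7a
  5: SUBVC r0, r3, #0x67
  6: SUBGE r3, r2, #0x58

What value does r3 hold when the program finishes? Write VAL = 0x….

VAL = 0x16

[0] flags=0011 → (cmp)
[1] flags=0011 VS?T → r0=0x19
[2] flags=0011 GE?F → skip
[3] flags=0011 PL?T → r0=0x49
[4] flags=1000 → (cmp)
[5] flags=1000 VC?T → r0=0xaf
[6] flags=1000 GE?F → skip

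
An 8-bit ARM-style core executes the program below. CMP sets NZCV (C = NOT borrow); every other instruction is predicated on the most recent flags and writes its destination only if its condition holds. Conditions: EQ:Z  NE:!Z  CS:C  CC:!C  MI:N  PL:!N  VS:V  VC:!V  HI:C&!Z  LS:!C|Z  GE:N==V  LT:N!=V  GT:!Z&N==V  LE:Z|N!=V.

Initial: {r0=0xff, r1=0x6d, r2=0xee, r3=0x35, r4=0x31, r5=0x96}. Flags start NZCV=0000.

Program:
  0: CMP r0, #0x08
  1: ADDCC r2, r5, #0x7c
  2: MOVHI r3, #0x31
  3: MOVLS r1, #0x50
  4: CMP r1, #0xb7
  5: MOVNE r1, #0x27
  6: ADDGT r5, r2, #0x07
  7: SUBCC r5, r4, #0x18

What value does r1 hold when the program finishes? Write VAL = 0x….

[0] flags=1010 → (cmp)
[1] flags=1010 CC?F → skip
[2] flags=1010 HI?T → r3=0x31
[3] flags=1010 LS?F → skip
[4] flags=1001 → (cmp)
[5] flags=1001 NE?T → r1=0x27
[6] flags=1001 GT?T → r5=0xf5
[7] flags=1001 CC?T → r5=0x19

VAL = 0x27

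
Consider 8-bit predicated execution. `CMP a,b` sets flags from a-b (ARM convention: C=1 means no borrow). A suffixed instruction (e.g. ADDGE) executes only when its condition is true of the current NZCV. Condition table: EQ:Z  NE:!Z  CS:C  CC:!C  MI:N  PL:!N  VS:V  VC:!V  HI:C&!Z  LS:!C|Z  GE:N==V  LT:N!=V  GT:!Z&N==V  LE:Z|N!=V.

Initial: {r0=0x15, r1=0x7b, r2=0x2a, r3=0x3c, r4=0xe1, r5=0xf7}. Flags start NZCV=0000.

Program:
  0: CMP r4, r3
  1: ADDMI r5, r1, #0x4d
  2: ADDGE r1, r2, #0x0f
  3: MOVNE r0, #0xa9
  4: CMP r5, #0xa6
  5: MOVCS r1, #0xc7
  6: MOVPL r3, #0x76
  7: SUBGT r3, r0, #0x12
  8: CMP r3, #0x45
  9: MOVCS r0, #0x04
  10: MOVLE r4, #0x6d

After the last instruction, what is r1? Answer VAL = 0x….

0: ✓ CMP  NZCV=1010
1: ✓ ADDMI  r5←0xc8
2: · ADDGE
3: ✓ MOVNE  r0←0xa9
4: ✓ CMP  NZCV=0010
5: ✓ MOVCS  r1←0xc7
6: ✓ MOVPL  r3←0x76
7: ✓ SUBGT  r3←0x97
8: ✓ CMP  NZCV=0011
9: ✓ MOVCS  r0←0x04
10: ✓ MOVLE  r4←0x6d

VAL = 0xc7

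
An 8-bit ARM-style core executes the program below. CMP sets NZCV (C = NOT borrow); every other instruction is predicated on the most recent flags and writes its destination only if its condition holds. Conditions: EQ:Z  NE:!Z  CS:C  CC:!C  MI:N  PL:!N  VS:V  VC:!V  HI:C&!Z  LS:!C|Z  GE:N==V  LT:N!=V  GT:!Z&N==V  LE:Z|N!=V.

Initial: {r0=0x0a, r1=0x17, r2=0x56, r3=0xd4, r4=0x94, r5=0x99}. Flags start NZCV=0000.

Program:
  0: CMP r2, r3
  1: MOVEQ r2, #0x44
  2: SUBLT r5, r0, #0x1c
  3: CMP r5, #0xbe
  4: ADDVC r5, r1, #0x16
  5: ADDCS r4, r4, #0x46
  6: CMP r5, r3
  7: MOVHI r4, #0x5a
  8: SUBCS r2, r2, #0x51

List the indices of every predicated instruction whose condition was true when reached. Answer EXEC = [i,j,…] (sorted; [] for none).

[0] flags=1001 → (cmp)
[1] flags=1001 EQ?F → skip
[2] flags=1001 LT?F → skip
[3] flags=1000 → (cmp)
[4] flags=1000 VC?T → r5=0x2d
[5] flags=1000 CS?F → skip
[6] flags=0000 → (cmp)
[7] flags=0000 HI?F → skip
[8] flags=0000 CS?F → skip

EXEC = [4]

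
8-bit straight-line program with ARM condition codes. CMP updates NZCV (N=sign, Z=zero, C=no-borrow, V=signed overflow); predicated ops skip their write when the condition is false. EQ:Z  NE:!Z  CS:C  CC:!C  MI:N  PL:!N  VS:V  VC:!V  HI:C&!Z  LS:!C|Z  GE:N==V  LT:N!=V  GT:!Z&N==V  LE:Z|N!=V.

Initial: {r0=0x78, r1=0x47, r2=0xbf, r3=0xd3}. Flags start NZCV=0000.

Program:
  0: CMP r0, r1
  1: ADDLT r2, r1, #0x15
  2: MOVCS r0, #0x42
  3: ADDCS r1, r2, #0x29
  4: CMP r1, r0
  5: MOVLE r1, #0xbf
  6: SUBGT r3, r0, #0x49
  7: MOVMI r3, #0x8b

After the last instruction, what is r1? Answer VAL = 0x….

0: ✓ CMP  NZCV=0010
1: · ADDLT
2: ✓ MOVCS  r0←0x42
3: ✓ ADDCS  r1←0xe8
4: ✓ CMP  NZCV=1010
5: ✓ MOVLE  r1←0xbf
6: · SUBGT
7: ✓ MOVMI  r3←0x8b

VAL = 0xbf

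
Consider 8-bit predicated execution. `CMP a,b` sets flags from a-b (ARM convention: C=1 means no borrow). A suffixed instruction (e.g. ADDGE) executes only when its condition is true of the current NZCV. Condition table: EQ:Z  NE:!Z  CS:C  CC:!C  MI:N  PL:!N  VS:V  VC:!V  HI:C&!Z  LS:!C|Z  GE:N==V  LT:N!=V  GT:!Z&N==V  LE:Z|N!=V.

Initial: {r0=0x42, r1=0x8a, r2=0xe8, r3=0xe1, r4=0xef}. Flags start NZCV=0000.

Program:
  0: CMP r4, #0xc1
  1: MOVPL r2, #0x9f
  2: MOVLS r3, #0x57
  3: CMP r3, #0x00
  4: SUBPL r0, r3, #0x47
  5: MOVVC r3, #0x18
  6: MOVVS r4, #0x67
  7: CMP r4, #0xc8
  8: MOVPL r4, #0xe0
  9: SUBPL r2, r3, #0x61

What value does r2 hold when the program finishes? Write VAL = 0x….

[0] flags=0010 → (cmp)
[1] flags=0010 PL?T → r2=0x9f
[2] flags=0010 LS?F → skip
[3] flags=1010 → (cmp)
[4] flags=1010 PL?F → skip
[5] flags=1010 VC?T → r3=0x18
[6] flags=1010 VS?F → skip
[7] flags=0010 → (cmp)
[8] flags=0010 PL?T → r4=0xe0
[9] flags=0010 PL?T → r2=0xb7

VAL = 0xb7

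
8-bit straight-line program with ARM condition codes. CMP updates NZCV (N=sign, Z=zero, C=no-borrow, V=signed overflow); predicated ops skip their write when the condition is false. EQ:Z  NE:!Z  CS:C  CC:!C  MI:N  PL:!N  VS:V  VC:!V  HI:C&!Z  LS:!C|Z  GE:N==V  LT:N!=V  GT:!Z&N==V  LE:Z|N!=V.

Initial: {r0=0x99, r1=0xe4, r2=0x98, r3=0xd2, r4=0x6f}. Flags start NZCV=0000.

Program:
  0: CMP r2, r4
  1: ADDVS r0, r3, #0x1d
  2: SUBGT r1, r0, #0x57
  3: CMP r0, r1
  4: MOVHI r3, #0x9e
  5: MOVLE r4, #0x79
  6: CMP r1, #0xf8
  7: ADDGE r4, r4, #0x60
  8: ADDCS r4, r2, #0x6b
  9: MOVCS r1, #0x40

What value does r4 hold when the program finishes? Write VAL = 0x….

VAL = 0x6f

0: ✓ CMP  NZCV=0011
1: ✓ ADDVS  r0←0xef
2: · SUBGT
3: ✓ CMP  NZCV=0010
4: ✓ MOVHI  r3←0x9e
5: · MOVLE
6: ✓ CMP  NZCV=1000
7: · ADDGE
8: · ADDCS
9: · MOVCS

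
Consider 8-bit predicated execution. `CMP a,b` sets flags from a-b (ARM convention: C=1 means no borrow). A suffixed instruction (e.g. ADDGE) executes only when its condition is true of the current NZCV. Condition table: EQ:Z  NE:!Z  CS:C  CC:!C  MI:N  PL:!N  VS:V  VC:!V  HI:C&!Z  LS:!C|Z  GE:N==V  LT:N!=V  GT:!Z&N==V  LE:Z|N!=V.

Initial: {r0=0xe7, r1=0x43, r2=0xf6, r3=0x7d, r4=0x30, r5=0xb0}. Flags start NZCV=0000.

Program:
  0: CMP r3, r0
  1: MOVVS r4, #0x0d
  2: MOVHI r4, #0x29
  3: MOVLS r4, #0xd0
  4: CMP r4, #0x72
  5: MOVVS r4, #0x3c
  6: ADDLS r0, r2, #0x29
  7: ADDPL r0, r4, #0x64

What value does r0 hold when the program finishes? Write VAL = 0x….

[0] flags=1001 → (cmp)
[1] flags=1001 VS?T → r4=0x0d
[2] flags=1001 HI?F → skip
[3] flags=1001 LS?T → r4=0xd0
[4] flags=0011 → (cmp)
[5] flags=0011 VS?T → r4=0x3c
[6] flags=0011 LS?F → skip
[7] flags=0011 PL?T → r0=0xa0

VAL = 0xa0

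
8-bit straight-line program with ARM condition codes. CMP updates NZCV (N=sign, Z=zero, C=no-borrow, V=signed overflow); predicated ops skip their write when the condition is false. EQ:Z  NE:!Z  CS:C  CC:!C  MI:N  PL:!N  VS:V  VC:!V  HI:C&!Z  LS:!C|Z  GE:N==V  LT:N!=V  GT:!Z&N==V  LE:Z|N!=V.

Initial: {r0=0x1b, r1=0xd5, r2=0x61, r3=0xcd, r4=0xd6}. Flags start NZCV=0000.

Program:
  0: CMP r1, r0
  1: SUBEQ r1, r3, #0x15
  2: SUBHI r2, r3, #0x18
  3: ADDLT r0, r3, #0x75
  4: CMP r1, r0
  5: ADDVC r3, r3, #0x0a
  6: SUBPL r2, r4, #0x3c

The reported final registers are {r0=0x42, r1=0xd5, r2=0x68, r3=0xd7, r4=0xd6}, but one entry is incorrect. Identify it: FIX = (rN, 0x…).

[0] flags=1010 → (cmp)
[1] flags=1010 EQ?F → skip
[2] flags=1010 HI?T → r2=0xb5
[3] flags=1010 LT?T → r0=0x42
[4] flags=1010 → (cmp)
[5] flags=1010 VC?T → r3=0xd7
[6] flags=1010 PL?F → skip

FIX = (r2, 0xb5)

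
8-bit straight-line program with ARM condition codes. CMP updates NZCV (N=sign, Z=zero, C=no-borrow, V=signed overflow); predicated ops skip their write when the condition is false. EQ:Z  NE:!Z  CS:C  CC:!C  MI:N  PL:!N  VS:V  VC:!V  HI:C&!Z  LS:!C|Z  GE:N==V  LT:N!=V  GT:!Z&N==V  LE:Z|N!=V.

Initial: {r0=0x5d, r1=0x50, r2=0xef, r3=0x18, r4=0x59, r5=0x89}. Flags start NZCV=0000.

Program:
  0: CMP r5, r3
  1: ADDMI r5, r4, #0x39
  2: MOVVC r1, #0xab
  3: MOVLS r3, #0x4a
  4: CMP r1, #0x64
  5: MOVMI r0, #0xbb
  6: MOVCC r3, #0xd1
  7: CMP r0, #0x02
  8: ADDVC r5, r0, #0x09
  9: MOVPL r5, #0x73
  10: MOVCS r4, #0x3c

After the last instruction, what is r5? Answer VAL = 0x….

0: ✓ CMP  NZCV=0011
1: · ADDMI
2: · MOVVC
3: · MOVLS
4: ✓ CMP  NZCV=1000
5: ✓ MOVMI  r0←0xbb
6: ✓ MOVCC  r3←0xd1
7: ✓ CMP  NZCV=1010
8: ✓ ADDVC  r5←0xc4
9: · MOVPL
10: ✓ MOVCS  r4←0x3c

VAL = 0xc4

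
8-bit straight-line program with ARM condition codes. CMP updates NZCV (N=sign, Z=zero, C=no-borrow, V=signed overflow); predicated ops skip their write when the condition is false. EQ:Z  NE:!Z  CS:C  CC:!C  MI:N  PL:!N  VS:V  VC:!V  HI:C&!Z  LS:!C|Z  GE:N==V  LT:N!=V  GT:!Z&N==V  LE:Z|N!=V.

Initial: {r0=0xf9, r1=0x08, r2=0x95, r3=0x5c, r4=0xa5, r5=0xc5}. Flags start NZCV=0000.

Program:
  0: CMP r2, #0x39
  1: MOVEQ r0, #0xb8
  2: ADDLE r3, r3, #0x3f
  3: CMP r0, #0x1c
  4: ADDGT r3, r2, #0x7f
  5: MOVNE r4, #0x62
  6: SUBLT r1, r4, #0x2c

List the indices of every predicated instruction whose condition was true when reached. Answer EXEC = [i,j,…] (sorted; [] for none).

0: ✓ CMP  NZCV=0011
1: · MOVEQ
2: ✓ ADDLE  r3←0x9b
3: ✓ CMP  NZCV=1010
4: · ADDGT
5: ✓ MOVNE  r4←0x62
6: ✓ SUBLT  r1←0x36

EXEC = [2,5,6]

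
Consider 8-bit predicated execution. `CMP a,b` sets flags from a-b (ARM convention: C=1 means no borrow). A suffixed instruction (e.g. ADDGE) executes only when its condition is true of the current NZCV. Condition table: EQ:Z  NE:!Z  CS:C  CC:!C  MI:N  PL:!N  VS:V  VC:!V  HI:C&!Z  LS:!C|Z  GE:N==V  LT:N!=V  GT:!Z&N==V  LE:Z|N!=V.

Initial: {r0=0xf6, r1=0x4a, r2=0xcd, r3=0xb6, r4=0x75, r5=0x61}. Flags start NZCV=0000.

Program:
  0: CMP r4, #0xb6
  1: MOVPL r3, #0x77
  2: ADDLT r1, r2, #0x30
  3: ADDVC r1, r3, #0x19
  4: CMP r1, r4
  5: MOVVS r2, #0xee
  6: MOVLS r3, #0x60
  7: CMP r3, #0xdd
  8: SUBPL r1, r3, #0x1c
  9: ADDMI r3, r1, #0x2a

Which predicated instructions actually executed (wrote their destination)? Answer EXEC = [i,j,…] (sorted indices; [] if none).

[0] flags=1001 → (cmp)
[1] flags=1001 PL?F → skip
[2] flags=1001 LT?F → skip
[3] flags=1001 VC?F → skip
[4] flags=1000 → (cmp)
[5] flags=1000 VS?F → skip
[6] flags=1000 LS?T → r3=0x60
[7] flags=1001 → (cmp)
[8] flags=1001 PL?F → skip
[9] flags=1001 MI?T → r3=0x74

EXEC = [6,9]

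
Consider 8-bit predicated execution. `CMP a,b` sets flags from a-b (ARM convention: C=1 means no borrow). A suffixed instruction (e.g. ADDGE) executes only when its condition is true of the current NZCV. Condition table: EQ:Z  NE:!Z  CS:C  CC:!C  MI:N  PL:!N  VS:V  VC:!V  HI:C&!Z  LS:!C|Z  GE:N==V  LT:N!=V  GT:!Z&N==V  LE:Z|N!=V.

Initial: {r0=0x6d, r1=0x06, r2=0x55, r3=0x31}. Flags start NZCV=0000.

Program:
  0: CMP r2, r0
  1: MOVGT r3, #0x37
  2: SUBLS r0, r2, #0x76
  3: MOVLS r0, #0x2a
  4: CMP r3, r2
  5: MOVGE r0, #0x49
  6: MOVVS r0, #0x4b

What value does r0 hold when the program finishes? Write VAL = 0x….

VAL = 0x2a

0: ✓ CMP  NZCV=1000
1: · MOVGT
2: ✓ SUBLS  r0←0xdf
3: ✓ MOVLS  r0←0x2a
4: ✓ CMP  NZCV=1000
5: · MOVGE
6: · MOVVS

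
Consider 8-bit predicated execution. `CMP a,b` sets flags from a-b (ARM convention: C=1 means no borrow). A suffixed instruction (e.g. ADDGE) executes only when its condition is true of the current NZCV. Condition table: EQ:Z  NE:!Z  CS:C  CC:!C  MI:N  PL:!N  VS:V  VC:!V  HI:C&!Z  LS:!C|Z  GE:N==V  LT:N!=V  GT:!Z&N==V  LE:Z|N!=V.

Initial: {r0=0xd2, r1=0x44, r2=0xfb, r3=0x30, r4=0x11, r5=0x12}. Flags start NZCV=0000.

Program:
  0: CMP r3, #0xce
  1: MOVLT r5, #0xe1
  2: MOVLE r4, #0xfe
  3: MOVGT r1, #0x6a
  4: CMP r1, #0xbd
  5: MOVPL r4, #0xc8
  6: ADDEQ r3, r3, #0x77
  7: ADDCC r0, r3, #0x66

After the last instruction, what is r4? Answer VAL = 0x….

VAL = 0x11

0: ✓ CMP  NZCV=0000
1: · MOVLT
2: · MOVLE
3: ✓ MOVGT  r1←0x6a
4: ✓ CMP  NZCV=1001
5: · MOVPL
6: · ADDEQ
7: ✓ ADDCC  r0←0x96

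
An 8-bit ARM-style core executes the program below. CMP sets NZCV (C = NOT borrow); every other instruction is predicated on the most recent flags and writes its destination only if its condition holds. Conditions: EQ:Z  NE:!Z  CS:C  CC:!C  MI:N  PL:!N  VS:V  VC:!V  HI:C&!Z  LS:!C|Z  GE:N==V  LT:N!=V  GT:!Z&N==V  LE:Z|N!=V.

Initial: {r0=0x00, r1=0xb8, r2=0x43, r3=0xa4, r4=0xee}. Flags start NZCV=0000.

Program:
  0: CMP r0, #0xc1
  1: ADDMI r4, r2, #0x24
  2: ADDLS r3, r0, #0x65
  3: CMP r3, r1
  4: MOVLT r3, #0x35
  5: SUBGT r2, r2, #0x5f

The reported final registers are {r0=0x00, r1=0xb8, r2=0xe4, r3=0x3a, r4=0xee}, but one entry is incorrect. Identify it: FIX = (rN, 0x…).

0: ✓ CMP  NZCV=0000
1: · ADDMI
2: ✓ ADDLS  r3←0x65
3: ✓ CMP  NZCV=1001
4: · MOVLT
5: ✓ SUBGT  r2←0xe4

FIX = (r3, 0x65)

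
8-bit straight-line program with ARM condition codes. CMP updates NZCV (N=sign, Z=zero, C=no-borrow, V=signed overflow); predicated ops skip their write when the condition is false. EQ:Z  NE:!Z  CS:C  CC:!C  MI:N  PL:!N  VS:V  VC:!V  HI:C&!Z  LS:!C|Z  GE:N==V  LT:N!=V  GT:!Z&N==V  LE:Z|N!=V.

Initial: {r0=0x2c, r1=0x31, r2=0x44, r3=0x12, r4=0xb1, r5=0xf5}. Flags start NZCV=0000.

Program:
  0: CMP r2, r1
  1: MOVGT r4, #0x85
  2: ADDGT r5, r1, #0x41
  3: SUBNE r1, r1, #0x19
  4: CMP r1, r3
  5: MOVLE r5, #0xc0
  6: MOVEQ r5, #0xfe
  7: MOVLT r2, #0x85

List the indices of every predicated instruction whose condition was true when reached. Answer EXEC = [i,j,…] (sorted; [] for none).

[0] flags=0010 → (cmp)
[1] flags=0010 GT?T → r4=0x85
[2] flags=0010 GT?T → r5=0x72
[3] flags=0010 NE?T → r1=0x18
[4] flags=0010 → (cmp)
[5] flags=0010 LE?F → skip
[6] flags=0010 EQ?F → skip
[7] flags=0010 LT?F → skip

EXEC = [1,2,3]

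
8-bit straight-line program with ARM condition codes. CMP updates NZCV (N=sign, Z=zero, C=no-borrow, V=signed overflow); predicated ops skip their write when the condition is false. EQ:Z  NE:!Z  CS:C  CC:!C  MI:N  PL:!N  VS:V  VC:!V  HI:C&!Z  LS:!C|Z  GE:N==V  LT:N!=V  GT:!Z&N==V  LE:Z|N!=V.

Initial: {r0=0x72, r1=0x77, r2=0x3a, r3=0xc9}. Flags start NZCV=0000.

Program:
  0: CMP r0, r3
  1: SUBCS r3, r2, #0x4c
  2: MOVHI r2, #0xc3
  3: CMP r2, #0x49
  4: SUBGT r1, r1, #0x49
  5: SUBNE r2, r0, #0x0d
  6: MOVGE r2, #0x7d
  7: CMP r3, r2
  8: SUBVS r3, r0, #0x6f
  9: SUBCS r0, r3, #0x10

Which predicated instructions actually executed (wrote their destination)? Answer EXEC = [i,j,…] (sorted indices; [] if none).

[0] flags=1001 → (cmp)
[1] flags=1001 CS?F → skip
[2] flags=1001 HI?F → skip
[3] flags=1000 → (cmp)
[4] flags=1000 GT?F → skip
[5] flags=1000 NE?T → r2=0x65
[6] flags=1000 GE?F → skip
[7] flags=0011 → (cmp)
[8] flags=0011 VS?T → r3=0x03
[9] flags=0011 CS?T → r0=0xf3

EXEC = [5,8,9]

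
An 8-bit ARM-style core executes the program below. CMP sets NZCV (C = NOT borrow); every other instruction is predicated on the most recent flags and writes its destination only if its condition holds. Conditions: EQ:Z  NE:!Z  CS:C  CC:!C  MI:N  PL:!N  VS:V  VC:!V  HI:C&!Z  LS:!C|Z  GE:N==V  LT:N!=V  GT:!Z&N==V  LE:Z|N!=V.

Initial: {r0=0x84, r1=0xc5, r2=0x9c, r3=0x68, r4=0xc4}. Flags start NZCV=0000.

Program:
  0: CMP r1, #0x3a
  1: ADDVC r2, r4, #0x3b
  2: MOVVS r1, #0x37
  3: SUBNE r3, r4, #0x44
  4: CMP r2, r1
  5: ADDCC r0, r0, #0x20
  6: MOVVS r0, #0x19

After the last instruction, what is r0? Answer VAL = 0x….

VAL = 0x84

0: ✓ CMP  NZCV=1010
1: ✓ ADDVC  r2←0xff
2: · MOVVS
3: ✓ SUBNE  r3←0x80
4: ✓ CMP  NZCV=0010
5: · ADDCC
6: · MOVVS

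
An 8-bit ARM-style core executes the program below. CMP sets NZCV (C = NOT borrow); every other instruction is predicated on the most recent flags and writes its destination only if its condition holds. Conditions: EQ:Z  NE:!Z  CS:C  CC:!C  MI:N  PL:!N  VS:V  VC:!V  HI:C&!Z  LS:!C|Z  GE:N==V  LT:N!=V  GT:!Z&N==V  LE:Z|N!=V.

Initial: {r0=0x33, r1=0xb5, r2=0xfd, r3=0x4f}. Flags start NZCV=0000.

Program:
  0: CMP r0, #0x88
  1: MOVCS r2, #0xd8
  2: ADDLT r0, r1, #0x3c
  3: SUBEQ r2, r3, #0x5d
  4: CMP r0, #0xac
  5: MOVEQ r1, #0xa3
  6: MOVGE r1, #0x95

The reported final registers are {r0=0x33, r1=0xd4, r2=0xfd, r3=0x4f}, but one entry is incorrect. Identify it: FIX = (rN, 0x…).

0: ✓ CMP  NZCV=1001
1: · MOVCS
2: · ADDLT
3: · SUBEQ
4: ✓ CMP  NZCV=1001
5: · MOVEQ
6: ✓ MOVGE  r1←0x95

FIX = (r1, 0x95)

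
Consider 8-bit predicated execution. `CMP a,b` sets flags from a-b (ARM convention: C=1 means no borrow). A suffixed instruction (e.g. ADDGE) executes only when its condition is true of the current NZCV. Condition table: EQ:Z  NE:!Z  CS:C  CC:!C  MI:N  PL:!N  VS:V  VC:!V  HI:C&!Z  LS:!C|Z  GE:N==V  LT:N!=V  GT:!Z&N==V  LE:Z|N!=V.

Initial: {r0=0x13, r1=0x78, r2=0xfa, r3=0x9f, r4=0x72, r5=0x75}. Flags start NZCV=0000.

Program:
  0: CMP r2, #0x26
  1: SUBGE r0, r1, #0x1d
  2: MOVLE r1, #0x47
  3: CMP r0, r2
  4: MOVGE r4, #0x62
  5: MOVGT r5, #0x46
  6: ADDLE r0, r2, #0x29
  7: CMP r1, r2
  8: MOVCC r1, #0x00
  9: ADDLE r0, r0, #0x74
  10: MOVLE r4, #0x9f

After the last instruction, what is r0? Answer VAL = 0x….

[0] flags=1010 → (cmp)
[1] flags=1010 GE?F → skip
[2] flags=1010 LE?T → r1=0x47
[3] flags=0000 → (cmp)
[4] flags=0000 GE?T → r4=0x62
[5] flags=0000 GT?T → r5=0x46
[6] flags=0000 LE?F → skip
[7] flags=0000 → (cmp)
[8] flags=0000 CC?T → r1=0x00
[9] flags=0000 LE?F → skip
[10] flags=0000 LE?F → skip

VAL = 0x13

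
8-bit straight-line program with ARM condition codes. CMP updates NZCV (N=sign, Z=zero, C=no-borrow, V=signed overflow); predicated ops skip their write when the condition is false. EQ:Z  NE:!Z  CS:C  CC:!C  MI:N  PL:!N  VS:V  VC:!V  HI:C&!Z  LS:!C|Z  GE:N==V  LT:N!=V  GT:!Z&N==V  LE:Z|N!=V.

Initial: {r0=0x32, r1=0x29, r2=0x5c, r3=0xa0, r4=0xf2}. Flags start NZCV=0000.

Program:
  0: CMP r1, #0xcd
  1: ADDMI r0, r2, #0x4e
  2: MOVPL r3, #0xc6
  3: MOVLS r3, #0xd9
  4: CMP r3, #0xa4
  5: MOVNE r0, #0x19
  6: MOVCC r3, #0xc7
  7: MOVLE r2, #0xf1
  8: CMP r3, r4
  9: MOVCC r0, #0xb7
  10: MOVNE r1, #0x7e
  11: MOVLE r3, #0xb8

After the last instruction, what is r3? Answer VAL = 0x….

VAL = 0xb8

0: ✓ CMP  NZCV=0000
1: · ADDMI
2: ✓ MOVPL  r3←0xc6
3: ✓ MOVLS  r3←0xd9
4: ✓ CMP  NZCV=0010
5: ✓ MOVNE  r0←0x19
6: · MOVCC
7: · MOVLE
8: ✓ CMP  NZCV=1000
9: ✓ MOVCC  r0←0xb7
10: ✓ MOVNE  r1←0x7e
11: ✓ MOVLE  r3←0xb8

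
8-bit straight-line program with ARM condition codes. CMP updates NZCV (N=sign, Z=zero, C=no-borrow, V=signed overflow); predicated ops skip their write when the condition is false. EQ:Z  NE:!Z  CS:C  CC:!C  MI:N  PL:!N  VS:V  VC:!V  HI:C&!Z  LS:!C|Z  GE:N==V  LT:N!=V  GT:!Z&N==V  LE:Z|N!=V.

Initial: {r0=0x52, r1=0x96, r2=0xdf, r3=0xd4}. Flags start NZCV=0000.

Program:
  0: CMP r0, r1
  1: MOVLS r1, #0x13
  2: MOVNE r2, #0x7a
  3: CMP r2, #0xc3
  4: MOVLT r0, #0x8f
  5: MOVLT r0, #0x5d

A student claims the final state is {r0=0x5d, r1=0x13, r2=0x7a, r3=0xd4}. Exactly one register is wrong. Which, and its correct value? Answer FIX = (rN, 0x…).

FIX = (r0, 0x52)

0: ✓ CMP  NZCV=1001
1: ✓ MOVLS  r1←0x13
2: ✓ MOVNE  r2←0x7a
3: ✓ CMP  NZCV=1001
4: · MOVLT
5: · MOVLT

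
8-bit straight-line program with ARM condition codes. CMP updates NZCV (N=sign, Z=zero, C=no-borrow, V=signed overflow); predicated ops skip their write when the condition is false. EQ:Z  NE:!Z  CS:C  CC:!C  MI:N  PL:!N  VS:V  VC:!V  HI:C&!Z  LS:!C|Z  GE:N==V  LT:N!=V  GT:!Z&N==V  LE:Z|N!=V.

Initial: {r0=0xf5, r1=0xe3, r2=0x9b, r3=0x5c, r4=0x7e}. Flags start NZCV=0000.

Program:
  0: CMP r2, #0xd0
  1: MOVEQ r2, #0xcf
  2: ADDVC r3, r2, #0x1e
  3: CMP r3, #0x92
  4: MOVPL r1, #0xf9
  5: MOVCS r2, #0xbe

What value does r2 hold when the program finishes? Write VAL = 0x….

0: ✓ CMP  NZCV=1000
1: · MOVEQ
2: ✓ ADDVC  r3←0xb9
3: ✓ CMP  NZCV=0010
4: ✓ MOVPL  r1←0xf9
5: ✓ MOVCS  r2←0xbe

VAL = 0xbe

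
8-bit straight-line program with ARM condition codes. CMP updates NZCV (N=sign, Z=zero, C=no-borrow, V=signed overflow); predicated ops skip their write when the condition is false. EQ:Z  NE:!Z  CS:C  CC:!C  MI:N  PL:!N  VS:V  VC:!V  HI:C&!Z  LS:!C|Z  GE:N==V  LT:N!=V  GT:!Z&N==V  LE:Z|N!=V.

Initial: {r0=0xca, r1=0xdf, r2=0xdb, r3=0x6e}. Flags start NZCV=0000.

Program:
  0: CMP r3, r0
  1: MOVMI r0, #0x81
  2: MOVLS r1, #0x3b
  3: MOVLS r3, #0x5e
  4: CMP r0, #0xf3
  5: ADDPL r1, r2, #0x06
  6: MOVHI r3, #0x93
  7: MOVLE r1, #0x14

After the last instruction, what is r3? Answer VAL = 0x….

[0] flags=1001 → (cmp)
[1] flags=1001 MI?T → r0=0x81
[2] flags=1001 LS?T → r1=0x3b
[3] flags=1001 LS?T → r3=0x5e
[4] flags=1000 → (cmp)
[5] flags=1000 PL?F → skip
[6] flags=1000 HI?F → skip
[7] flags=1000 LE?T → r1=0x14

VAL = 0x5e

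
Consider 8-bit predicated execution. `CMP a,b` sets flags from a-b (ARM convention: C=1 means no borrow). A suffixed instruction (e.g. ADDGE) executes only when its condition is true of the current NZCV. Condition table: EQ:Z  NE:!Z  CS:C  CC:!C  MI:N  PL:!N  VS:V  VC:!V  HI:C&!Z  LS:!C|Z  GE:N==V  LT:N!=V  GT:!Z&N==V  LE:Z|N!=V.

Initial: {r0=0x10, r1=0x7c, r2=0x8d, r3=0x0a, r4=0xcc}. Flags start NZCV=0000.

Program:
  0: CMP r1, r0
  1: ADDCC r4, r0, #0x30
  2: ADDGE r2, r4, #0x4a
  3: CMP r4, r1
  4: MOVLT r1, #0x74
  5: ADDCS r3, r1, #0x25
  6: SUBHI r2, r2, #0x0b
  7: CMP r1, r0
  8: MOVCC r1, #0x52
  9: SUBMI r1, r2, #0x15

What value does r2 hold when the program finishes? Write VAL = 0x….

VAL = 0x0b

[0] flags=0010 → (cmp)
[1] flags=0010 CC?F → skip
[2] flags=0010 GE?T → r2=0x16
[3] flags=0011 → (cmp)
[4] flags=0011 LT?T → r1=0x74
[5] flags=0011 CS?T → r3=0x99
[6] flags=0011 HI?T → r2=0x0b
[7] flags=0010 → (cmp)
[8] flags=0010 CC?F → skip
[9] flags=0010 MI?F → skip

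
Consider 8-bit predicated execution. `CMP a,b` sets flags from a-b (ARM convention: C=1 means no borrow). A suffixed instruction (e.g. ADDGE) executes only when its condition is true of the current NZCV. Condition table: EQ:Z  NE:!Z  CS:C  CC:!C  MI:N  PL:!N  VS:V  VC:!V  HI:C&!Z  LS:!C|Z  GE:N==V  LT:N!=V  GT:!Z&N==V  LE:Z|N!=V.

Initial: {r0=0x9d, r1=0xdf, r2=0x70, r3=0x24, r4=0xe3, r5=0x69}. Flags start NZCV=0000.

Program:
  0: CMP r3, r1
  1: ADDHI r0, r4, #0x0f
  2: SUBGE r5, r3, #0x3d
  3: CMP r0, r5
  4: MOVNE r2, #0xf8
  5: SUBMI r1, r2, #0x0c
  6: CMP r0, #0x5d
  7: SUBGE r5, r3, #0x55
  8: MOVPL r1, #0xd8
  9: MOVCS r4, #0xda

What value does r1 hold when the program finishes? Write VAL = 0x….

[0] flags=0000 → (cmp)
[1] flags=0000 HI?F → skip
[2] flags=0000 GE?T → r5=0xe7
[3] flags=1000 → (cmp)
[4] flags=1000 NE?T → r2=0xf8
[5] flags=1000 MI?T → r1=0xec
[6] flags=0011 → (cmp)
[7] flags=0011 GE?F → skip
[8] flags=0011 PL?T → r1=0xd8
[9] flags=0011 CS?T → r4=0xda

VAL = 0xd8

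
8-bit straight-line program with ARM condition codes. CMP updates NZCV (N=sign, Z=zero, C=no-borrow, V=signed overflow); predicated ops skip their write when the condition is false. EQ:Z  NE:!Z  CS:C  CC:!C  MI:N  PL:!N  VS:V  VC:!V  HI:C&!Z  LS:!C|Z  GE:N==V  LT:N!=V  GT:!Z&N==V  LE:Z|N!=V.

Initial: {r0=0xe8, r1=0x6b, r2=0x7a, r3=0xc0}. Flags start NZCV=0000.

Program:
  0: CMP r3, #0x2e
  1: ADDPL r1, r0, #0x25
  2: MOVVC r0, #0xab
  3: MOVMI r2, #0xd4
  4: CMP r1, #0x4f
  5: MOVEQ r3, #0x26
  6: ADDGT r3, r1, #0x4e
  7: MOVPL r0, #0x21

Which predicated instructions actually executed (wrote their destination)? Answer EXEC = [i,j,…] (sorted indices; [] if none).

EXEC = [2,3,6,7]

[0] flags=1010 → (cmp)
[1] flags=1010 PL?F → skip
[2] flags=1010 VC?T → r0=0xab
[3] flags=1010 MI?T → r2=0xd4
[4] flags=0010 → (cmp)
[5] flags=0010 EQ?F → skip
[6] flags=0010 GT?T → r3=0xb9
[7] flags=0010 PL?T → r0=0x21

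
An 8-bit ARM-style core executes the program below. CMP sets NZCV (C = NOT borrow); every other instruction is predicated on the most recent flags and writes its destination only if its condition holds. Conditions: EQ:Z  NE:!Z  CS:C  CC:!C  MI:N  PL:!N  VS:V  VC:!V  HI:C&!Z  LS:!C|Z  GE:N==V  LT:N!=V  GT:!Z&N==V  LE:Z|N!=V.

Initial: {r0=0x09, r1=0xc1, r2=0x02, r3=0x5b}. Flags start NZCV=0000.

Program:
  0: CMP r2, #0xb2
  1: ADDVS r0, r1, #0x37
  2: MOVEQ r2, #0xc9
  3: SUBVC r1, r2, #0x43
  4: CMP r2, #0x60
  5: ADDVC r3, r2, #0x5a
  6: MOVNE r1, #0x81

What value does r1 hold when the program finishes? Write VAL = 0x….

VAL = 0x81

[0] flags=0000 → (cmp)
[1] flags=0000 VS?F → skip
[2] flags=0000 EQ?F → skip
[3] flags=0000 VC?T → r1=0xbf
[4] flags=1000 → (cmp)
[5] flags=1000 VC?T → r3=0x5c
[6] flags=1000 NE?T → r1=0x81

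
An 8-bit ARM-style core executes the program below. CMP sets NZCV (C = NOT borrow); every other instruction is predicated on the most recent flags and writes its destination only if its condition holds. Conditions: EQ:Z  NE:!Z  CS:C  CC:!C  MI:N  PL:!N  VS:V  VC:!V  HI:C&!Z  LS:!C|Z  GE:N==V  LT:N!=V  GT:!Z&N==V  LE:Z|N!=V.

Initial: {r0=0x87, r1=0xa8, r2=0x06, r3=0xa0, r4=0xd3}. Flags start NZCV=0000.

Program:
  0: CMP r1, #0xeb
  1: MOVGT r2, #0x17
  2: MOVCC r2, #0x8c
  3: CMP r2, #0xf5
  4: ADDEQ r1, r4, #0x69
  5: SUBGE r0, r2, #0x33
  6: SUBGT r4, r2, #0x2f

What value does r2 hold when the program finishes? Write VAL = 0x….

0: ✓ CMP  NZCV=1000
1: · MOVGT
2: ✓ MOVCC  r2←0x8c
3: ✓ CMP  NZCV=1000
4: · ADDEQ
5: · SUBGE
6: · SUBGT

VAL = 0x8c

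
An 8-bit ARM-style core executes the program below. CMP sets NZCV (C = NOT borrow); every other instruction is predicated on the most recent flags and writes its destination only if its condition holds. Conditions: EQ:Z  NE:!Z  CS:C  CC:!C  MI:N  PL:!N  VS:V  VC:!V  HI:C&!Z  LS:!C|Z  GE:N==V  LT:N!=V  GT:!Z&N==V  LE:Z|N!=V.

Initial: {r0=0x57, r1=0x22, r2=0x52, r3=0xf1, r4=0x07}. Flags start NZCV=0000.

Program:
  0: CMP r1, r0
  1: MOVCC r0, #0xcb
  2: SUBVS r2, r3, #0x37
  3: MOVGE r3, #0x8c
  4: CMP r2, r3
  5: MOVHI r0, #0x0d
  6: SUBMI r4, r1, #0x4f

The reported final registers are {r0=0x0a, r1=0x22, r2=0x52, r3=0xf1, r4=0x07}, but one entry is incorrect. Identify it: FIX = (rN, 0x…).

0: ✓ CMP  NZCV=1000
1: ✓ MOVCC  r0←0xcb
2: · SUBVS
3: · MOVGE
4: ✓ CMP  NZCV=0000
5: · MOVHI
6: · SUBMI

FIX = (r0, 0xcb)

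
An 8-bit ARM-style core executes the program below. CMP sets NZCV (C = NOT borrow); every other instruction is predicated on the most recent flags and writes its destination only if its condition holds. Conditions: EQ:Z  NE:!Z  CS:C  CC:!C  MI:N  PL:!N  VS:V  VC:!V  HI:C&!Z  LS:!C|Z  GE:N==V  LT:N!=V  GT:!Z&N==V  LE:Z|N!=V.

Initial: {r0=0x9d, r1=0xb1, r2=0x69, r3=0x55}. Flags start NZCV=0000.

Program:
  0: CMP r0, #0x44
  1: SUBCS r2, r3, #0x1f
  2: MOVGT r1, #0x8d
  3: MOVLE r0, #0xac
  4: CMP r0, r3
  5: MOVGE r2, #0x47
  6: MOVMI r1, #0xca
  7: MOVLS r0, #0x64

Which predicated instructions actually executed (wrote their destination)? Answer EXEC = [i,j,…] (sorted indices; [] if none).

[0] flags=0011 → (cmp)
[1] flags=0011 CS?T → r2=0x36
[2] flags=0011 GT?F → skip
[3] flags=0011 LE?T → r0=0xac
[4] flags=0011 → (cmp)
[5] flags=0011 GE?F → skip
[6] flags=0011 MI?F → skip
[7] flags=0011 LS?F → skip

EXEC = [1,3]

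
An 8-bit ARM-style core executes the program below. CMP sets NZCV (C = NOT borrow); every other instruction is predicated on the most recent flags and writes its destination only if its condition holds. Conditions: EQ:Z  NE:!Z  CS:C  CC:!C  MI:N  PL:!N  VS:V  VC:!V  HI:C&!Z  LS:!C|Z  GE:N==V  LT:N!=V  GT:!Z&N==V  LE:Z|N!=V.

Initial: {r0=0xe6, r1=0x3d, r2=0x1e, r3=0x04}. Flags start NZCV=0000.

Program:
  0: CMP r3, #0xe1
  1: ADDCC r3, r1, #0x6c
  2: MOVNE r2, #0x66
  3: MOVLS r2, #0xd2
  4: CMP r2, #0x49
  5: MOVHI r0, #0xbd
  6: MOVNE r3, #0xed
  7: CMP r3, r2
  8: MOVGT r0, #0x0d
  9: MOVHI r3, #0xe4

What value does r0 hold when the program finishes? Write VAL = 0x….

VAL = 0x0d

0: ✓ CMP  NZCV=0000
1: ✓ ADDCC  r3←0xa9
2: ✓ MOVNE  r2←0x66
3: ✓ MOVLS  r2←0xd2
4: ✓ CMP  NZCV=1010
5: ✓ MOVHI  r0←0xbd
6: ✓ MOVNE  r3←0xed
7: ✓ CMP  NZCV=0010
8: ✓ MOVGT  r0←0x0d
9: ✓ MOVHI  r3←0xe4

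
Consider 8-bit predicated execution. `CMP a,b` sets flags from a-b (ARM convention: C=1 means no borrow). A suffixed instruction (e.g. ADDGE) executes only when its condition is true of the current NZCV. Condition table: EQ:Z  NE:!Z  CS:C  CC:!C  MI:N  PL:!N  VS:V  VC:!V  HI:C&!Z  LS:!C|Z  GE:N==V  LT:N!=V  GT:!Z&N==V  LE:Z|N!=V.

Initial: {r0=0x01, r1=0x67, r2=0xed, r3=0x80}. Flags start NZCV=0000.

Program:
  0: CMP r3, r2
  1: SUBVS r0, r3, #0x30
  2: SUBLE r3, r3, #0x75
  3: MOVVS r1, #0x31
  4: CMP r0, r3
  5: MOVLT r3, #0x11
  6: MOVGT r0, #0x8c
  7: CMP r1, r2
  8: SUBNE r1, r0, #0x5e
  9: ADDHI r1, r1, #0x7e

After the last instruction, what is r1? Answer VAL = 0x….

0: ✓ CMP  NZCV=1000
1: · SUBVS
2: ✓ SUBLE  r3←0x0b
3: · MOVVS
4: ✓ CMP  NZCV=1000
5: ✓ MOVLT  r3←0x11
6: · MOVGT
7: ✓ CMP  NZCV=0000
8: ✓ SUBNE  r1←0xa3
9: · ADDHI

VAL = 0xa3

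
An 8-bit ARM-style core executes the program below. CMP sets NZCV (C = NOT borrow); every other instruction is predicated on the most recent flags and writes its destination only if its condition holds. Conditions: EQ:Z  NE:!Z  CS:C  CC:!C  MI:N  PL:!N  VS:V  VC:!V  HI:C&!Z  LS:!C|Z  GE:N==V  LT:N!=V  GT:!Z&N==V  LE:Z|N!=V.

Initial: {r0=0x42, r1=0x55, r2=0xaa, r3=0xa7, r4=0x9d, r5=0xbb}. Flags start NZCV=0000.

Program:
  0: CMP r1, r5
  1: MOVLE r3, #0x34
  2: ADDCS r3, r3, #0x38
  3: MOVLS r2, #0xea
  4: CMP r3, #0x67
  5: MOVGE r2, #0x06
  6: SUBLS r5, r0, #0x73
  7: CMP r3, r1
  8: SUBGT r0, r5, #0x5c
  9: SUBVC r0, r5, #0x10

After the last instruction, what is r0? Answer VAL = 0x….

[0] flags=1001 → (cmp)
[1] flags=1001 LE?F → skip
[2] flags=1001 CS?F → skip
[3] flags=1001 LS?T → r2=0xea
[4] flags=0011 → (cmp)
[5] flags=0011 GE?F → skip
[6] flags=0011 LS?F → skip
[7] flags=0011 → (cmp)
[8] flags=0011 GT?F → skip
[9] flags=0011 VC?F → skip

VAL = 0x42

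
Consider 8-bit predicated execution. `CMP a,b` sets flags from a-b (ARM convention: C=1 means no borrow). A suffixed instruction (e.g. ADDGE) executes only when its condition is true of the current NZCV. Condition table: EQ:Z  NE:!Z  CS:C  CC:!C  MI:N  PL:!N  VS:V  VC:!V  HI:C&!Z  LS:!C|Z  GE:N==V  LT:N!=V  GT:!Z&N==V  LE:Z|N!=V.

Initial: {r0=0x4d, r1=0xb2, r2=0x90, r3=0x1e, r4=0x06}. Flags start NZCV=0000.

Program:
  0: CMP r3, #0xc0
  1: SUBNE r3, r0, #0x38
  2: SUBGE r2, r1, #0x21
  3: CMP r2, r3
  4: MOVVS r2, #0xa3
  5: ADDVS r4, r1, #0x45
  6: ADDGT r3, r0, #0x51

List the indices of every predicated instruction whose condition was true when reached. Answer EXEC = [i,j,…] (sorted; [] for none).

EXEC = [1,2,4,5]

0: ✓ CMP  NZCV=0000
1: ✓ SUBNE  r3←0x15
2: ✓ SUBGE  r2←0x91
3: ✓ CMP  NZCV=0011
4: ✓ MOVVS  r2←0xa3
5: ✓ ADDVS  r4←0xf7
6: · ADDGT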